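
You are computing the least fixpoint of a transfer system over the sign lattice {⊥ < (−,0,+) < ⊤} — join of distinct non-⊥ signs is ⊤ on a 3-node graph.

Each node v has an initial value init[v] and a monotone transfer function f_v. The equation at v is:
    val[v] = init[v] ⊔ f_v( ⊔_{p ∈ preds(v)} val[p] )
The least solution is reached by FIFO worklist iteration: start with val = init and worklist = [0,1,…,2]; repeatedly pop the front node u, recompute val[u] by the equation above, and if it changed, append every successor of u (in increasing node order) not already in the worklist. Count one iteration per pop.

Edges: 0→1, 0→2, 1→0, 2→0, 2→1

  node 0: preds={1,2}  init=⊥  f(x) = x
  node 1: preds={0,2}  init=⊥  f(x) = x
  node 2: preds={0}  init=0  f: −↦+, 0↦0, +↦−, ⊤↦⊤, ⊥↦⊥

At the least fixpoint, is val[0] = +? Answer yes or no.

Trace (4 dequeues):
  [1] u=0 | in 0 | out 0 | prev ⊥ | push {}
  [2] u=1 | in 0 | out 0 | prev ⊥ | push {0}
  [3] u=2 | in 0 | out 0 | ==
  [4] u=0 | in 0 | out 0 | ==

Converged values:
  [0] 0
  [1] 0
  [2] 0

no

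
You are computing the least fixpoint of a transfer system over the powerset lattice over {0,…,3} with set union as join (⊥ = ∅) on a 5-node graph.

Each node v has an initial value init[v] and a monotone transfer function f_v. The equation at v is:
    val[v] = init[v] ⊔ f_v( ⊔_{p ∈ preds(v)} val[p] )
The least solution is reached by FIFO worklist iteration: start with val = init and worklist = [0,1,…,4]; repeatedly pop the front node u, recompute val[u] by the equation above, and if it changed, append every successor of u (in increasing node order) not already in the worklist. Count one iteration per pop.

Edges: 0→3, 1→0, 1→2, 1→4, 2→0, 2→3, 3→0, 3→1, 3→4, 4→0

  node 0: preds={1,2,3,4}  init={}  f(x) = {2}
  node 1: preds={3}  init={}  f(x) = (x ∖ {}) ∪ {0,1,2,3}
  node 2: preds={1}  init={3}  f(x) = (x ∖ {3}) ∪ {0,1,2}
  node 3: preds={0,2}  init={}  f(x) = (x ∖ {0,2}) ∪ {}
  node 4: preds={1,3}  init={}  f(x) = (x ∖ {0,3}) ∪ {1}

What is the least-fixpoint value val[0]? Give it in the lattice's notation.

Worklist (7 pops):
  #1 pop 0: in={3} → {2} (was {}); enqueue []
  #2 pop 1: in={} → {0,1,2,3} (was {}); enqueue [0]
  #3 pop 2: in={0,1,2,3} → {0,1,2,3} (was {3}); enqueue []
  #4 pop 3: in={0,1,2,3} → {1,3} (was {}); enqueue [1]
  #5 pop 4: in={0,1,2,3} → {1,2} (was {}); enqueue []
  #6 pop 0: in={0,1,2,3} → {2} (no change)
  #7 pop 1: in={1,3} → {0,1,2,3} (no change)

Fixpoint:
  val[0] = {2}
  val[1] = {0,1,2,3}
  val[2] = {0,1,2,3}
  val[3] = {1,3}
  val[4] = {1,2}

{2}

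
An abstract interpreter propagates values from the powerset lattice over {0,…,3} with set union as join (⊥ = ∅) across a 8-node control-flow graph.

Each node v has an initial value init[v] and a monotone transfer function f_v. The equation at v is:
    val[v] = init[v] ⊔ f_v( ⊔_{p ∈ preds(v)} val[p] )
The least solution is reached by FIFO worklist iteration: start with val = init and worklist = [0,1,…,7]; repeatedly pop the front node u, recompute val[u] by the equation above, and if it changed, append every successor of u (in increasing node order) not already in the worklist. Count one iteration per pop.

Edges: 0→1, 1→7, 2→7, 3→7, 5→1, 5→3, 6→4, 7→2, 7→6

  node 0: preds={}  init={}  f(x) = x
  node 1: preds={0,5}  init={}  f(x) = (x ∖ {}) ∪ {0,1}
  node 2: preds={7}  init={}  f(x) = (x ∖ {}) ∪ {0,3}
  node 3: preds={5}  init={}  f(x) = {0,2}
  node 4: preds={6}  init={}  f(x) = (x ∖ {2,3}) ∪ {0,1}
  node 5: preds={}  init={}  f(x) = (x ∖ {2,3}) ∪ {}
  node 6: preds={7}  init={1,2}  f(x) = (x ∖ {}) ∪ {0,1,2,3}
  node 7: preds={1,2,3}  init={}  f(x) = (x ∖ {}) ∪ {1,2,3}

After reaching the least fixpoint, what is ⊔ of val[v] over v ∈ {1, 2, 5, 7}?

{0,1,2,3}

Iteration log — 12 steps:
  step 1. node 0  ⊔preds={}  new={}  stable
  step 2. node 1  ⊔preds={}  new={0,1}  old={}  +wl: 
  step 3. node 2  ⊔preds={}  new={0,3}  old={}  +wl: 
  step 4. node 3  ⊔preds={}  new={0,2}  old={}  +wl: 
  step 5. node 4  ⊔preds={1,2}  new={0,1}  old={}  +wl: 
  step 6. node 5  ⊔preds={}  new={}  stable
  step 7. node 6  ⊔preds={}  new={0,1,2,3}  old={1,2}  +wl: 4
  step 8. node 7  ⊔preds={0,1,2,3}  new={0,1,2,3}  old={}  +wl: 2,6
  step 9. node 4  ⊔preds={0,1,2,3}  new={0,1}  stable
  step 10. node 2  ⊔preds={0,1,2,3}  new={0,1,2,3}  old={0,3}  +wl: 7
  step 11. node 6  ⊔preds={0,1,2,3}  new={0,1,2,3}  stable
  step 12. node 7  ⊔preds={0,1,2,3}  new={0,1,2,3}  stable

Least fixpoint reached:
  node 0: {}
  node 1: {0,1}
  node 2: {0,1,2,3}
  node 3: {0,2}
  node 4: {0,1}
  node 5: {}
  node 6: {0,1,2,3}
  node 7: {0,1,2,3}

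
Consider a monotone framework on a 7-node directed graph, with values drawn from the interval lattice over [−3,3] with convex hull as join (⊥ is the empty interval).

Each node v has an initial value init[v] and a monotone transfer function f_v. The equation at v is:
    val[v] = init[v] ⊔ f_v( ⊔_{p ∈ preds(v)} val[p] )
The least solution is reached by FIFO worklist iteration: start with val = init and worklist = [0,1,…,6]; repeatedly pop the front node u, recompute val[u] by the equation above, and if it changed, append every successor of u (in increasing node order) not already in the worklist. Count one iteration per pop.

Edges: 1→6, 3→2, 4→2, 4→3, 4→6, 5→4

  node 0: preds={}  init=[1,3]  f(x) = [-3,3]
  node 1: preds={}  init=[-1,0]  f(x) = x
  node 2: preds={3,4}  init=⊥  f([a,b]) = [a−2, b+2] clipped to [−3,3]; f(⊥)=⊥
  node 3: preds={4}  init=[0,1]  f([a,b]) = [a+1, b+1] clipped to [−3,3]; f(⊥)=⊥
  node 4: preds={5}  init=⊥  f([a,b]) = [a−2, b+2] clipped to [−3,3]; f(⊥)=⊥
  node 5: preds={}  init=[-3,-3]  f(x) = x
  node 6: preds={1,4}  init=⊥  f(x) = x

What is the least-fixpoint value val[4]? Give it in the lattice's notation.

[-3,-1]

Iteration log — 10 steps:
  step 1. node 0  ⊔preds=⊥  new=[-3,3]  old=[1,3]  +wl: 
  step 2. node 1  ⊔preds=⊥  new=[-1,0]  stable
  step 3. node 2  ⊔preds=[0,1]  new=[-2,3]  old=⊥  +wl: 
  step 4. node 3  ⊔preds=⊥  new=[0,1]  stable
  step 5. node 4  ⊔preds=[-3,-3]  new=[-3,-1]  old=⊥  +wl: 2,3
  step 6. node 5  ⊔preds=⊥  new=[-3,-3]  stable
  step 7. node 6  ⊔preds=[-3,0]  new=[-3,0]  old=⊥  +wl: 
  step 8. node 2  ⊔preds=[-3,1]  new=[-3,3]  old=[-2,3]  +wl: 
  step 9. node 3  ⊔preds=[-3,-1]  new=[-2,1]  old=[0,1]  +wl: 2
  step 10. node 2  ⊔preds=[-3,1]  new=[-3,3]  stable

Least fixpoint reached:
  node 0: [-3,3]
  node 1: [-1,0]
  node 2: [-3,3]
  node 3: [-2,1]
  node 4: [-3,-1]
  node 5: [-3,-3]
  node 6: [-3,0]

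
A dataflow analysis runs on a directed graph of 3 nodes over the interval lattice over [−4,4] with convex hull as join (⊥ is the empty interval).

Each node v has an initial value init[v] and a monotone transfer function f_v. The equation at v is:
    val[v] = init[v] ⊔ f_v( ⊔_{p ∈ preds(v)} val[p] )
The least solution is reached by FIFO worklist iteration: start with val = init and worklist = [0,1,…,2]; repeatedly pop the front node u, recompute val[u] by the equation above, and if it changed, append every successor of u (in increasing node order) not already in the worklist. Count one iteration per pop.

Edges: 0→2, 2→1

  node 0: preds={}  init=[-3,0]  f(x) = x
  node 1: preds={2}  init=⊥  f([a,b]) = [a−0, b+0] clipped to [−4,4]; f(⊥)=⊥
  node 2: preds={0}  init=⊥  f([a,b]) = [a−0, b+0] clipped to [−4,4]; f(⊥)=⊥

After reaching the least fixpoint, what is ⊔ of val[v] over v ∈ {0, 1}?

[-3,0]

Iteration log — 4 steps:
  step 1. node 0  ⊔preds=⊥  new=[-3,0]  stable
  step 2. node 1  ⊔preds=⊥  new=⊥  stable
  step 3. node 2  ⊔preds=[-3,0]  new=[-3,0]  old=⊥  +wl: 1
  step 4. node 1  ⊔preds=[-3,0]  new=[-3,0]  old=⊥  +wl: 

Least fixpoint reached:
  node 0: [-3,0]
  node 1: [-3,0]
  node 2: [-3,0]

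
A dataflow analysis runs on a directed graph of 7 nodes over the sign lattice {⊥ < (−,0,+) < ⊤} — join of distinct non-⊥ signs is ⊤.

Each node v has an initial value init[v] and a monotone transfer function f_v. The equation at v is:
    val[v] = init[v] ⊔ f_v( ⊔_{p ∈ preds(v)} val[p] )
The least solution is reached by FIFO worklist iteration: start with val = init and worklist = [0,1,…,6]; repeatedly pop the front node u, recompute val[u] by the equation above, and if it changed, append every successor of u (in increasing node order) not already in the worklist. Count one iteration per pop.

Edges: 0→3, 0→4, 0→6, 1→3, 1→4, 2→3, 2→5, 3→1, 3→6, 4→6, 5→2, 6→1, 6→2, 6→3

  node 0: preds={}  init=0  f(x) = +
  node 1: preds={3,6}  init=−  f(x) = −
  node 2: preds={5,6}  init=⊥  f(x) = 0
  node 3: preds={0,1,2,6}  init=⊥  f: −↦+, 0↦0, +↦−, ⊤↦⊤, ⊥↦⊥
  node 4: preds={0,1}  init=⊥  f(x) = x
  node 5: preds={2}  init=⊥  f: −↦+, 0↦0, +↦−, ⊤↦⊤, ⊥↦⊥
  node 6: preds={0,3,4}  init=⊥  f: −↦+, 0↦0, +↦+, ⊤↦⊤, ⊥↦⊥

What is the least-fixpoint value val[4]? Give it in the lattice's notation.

Trace (10 dequeues):
  [1] u=0 | in ⊥ | out ⊤ | prev 0 | push {}
  [2] u=1 | in ⊥ | out − | ==
  [3] u=2 | in ⊥ | out 0 | prev ⊥ | push {}
  [4] u=3 | in ⊤ | out ⊤ | prev ⊥ | push {1}
  [5] u=4 | in ⊤ | out ⊤ | prev ⊥ | push {}
  [6] u=5 | in 0 | out 0 | prev ⊥ | push {2}
  [7] u=6 | in ⊤ | out ⊤ | prev ⊥ | push {3}
  [8] u=1 | in ⊤ | out − | ==
  [9] u=2 | in ⊤ | out 0 | ==
  [10] u=3 | in ⊤ | out ⊤ | ==

Converged values:
  [0] ⊤
  [1] −
  [2] 0
  [3] ⊤
  [4] ⊤
  [5] 0
  [6] ⊤

⊤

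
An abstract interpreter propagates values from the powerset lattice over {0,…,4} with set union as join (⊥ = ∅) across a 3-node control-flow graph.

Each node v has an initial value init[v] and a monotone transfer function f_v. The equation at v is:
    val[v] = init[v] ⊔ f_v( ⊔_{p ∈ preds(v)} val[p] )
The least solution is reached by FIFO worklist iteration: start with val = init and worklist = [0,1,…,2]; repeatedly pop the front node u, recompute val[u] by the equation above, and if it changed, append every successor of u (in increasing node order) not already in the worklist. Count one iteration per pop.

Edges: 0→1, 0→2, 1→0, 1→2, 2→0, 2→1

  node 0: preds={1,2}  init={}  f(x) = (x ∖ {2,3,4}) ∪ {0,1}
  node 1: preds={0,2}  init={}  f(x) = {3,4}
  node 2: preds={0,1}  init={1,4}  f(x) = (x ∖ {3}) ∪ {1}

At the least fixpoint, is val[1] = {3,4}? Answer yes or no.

yes

Trace (5 dequeues):
  [1] u=0 | in {1,4} | out {0,1} | prev {} | push {}
  [2] u=1 | in {0,1,4} | out {3,4} | prev {} | push {0}
  [3] u=2 | in {0,1,3,4} | out {0,1,4} | prev {1,4} | push {1}
  [4] u=0 | in {0,1,3,4} | out {0,1} | ==
  [5] u=1 | in {0,1,4} | out {3,4} | ==

Converged values:
  [0] {0,1}
  [1] {3,4}
  [2] {0,1,4}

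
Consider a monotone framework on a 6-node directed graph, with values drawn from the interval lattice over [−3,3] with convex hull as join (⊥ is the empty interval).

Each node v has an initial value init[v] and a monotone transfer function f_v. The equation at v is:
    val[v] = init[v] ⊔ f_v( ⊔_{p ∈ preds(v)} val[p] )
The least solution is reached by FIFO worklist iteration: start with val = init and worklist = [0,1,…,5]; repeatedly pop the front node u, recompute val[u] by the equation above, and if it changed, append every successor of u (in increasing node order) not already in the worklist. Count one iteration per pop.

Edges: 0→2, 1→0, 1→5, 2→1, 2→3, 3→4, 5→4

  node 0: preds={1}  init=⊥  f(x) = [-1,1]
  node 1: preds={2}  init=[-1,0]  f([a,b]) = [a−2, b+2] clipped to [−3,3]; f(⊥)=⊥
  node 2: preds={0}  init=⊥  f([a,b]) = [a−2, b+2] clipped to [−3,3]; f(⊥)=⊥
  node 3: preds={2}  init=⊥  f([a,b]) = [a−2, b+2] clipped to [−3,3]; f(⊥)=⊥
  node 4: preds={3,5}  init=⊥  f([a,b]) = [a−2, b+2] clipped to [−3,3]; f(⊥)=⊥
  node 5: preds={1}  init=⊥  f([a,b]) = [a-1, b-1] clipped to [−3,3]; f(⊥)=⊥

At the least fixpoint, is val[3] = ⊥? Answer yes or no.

no

Trace (11 dequeues):
  [1] u=0 | in [-1,0] | out [-1,1] | prev ⊥ | push {}
  [2] u=1 | in ⊥ | out [-1,0] | ==
  [3] u=2 | in [-1,1] | out [-3,3] | prev ⊥ | push {1}
  [4] u=3 | in [-3,3] | out [-3,3] | prev ⊥ | push {}
  [5] u=4 | in [-3,3] | out [-3,3] | prev ⊥ | push {}
  [6] u=5 | in [-1,0] | out [-2,-1] | prev ⊥ | push {4}
  [7] u=1 | in [-3,3] | out [-3,3] | prev [-1,0] | push {0,5}
  [8] u=4 | in [-3,3] | out [-3,3] | ==
  [9] u=0 | in [-3,3] | out [-1,1] | ==
  [10] u=5 | in [-3,3] | out [-3,2] | prev [-2,-1] | push {4}
  [11] u=4 | in [-3,3] | out [-3,3] | ==

Converged values:
  [0] [-1,1]
  [1] [-3,3]
  [2] [-3,3]
  [3] [-3,3]
  [4] [-3,3]
  [5] [-3,2]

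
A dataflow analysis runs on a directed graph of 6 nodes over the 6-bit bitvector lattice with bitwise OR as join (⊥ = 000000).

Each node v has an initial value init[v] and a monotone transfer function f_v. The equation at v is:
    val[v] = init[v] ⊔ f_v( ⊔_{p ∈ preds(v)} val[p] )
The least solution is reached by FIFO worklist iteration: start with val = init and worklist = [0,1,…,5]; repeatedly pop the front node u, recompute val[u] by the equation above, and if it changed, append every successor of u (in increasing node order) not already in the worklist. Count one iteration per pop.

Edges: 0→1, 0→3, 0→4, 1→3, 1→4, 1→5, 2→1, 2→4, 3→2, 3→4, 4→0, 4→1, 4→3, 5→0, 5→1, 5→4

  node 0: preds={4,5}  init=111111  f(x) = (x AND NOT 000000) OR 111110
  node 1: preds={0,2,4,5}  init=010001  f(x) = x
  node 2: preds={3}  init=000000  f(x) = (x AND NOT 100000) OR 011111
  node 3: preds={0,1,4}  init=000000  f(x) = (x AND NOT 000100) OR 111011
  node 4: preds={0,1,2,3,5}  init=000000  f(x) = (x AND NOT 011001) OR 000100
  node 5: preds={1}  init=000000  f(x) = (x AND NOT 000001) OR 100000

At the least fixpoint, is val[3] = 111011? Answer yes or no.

Iteration log — 11 steps:
  step 1. node 0  ⊔preds=000000  new=111111  stable
  step 2. node 1  ⊔preds=111111  new=111111  old=010001  +wl: 
  step 3. node 2  ⊔preds=000000  new=011111  old=000000  +wl: 1
  step 4. node 3  ⊔preds=111111  new=111011  old=000000  +wl: 2
  step 5. node 4  ⊔preds=111111  new=100110  old=000000  +wl: 0,3
  step 6. node 5  ⊔preds=111111  new=111110  old=000000  +wl: 4
  step 7. node 1  ⊔preds=111111  new=111111  stable
  step 8. node 2  ⊔preds=111011  new=011111  stable
  step 9. node 0  ⊔preds=111110  new=111111  stable
  step 10. node 3  ⊔preds=111111  new=111011  stable
  step 11. node 4  ⊔preds=111111  new=100110  stable

Least fixpoint reached:
  node 0: 111111
  node 1: 111111
  node 2: 011111
  node 3: 111011
  node 4: 100110
  node 5: 111110

yes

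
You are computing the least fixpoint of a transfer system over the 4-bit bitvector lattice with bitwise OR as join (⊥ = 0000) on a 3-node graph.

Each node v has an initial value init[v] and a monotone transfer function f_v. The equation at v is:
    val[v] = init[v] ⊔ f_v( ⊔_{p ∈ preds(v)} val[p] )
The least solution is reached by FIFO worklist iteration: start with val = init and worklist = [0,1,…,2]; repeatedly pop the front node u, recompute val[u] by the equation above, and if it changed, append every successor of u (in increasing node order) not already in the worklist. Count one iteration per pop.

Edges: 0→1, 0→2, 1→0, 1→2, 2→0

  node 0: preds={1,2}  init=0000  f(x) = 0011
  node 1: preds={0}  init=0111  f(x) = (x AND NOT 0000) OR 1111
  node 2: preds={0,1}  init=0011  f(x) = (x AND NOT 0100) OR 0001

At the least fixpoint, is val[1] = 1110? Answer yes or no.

no

Trace (4 dequeues):
  [1] u=0 | in 0111 | out 0011 | prev 0000 | push {}
  [2] u=1 | in 0011 | out 1111 | prev 0111 | push {0}
  [3] u=2 | in 1111 | out 1011 | prev 0011 | push {}
  [4] u=0 | in 1111 | out 0011 | ==

Converged values:
  [0] 0011
  [1] 1111
  [2] 1011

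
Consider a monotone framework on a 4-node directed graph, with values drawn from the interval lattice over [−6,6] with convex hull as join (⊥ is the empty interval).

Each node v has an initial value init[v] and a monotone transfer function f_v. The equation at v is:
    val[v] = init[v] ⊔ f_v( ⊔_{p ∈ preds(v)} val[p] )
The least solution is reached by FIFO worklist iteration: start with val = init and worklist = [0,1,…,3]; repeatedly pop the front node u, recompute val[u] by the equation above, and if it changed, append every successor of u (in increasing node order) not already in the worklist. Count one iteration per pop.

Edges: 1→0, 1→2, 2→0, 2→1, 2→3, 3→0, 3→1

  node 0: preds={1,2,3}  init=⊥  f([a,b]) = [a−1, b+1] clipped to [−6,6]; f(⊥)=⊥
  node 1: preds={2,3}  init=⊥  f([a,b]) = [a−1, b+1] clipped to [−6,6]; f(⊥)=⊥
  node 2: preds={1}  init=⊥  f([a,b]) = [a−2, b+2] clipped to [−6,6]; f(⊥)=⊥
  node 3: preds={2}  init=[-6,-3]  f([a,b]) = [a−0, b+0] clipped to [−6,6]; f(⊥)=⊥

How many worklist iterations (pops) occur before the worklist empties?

19

Trace (19 dequeues):
  [1] u=0 | in [-6,-3] | out [-6,-2] | prev ⊥ | push {}
  [2] u=1 | in [-6,-3] | out [-6,-2] | prev ⊥ | push {0}
  [3] u=2 | in [-6,-2] | out [-6,0] | prev ⊥ | push {1}
  [4] u=3 | in [-6,0] | out [-6,0] | prev [-6,-3] | push {}
  [5] u=0 | in [-6,0] | out [-6,1] | prev [-6,-2] | push {}
  [6] u=1 | in [-6,0] | out [-6,1] | prev [-6,-2] | push {0,2}
  [7] u=0 | in [-6,1] | out [-6,2] | prev [-6,1] | push {}
  [8] u=2 | in [-6,1] | out [-6,3] | prev [-6,0] | push {0,1,3}
  [9] u=0 | in [-6,3] | out [-6,4] | prev [-6,2] | push {}
  [10] u=1 | in [-6,3] | out [-6,4] | prev [-6,1] | push {0,2}
  [11] u=3 | in [-6,3] | out [-6,3] | prev [-6,0] | push {1}
  [12] u=0 | in [-6,4] | out [-6,5] | prev [-6,4] | push {}
  [13] u=2 | in [-6,4] | out [-6,6] | prev [-6,3] | push {0,3}
  [14] u=1 | in [-6,6] | out [-6,6] | prev [-6,4] | push {2}
  [15] u=0 | in [-6,6] | out [-6,6] | prev [-6,5] | push {}
  [16] u=3 | in [-6,6] | out [-6,6] | prev [-6,3] | push {0,1}
  [17] u=2 | in [-6,6] | out [-6,6] | ==
  [18] u=0 | in [-6,6] | out [-6,6] | ==
  [19] u=1 | in [-6,6] | out [-6,6] | ==

Converged values:
  [0] [-6,6]
  [1] [-6,6]
  [2] [-6,6]
  [3] [-6,6]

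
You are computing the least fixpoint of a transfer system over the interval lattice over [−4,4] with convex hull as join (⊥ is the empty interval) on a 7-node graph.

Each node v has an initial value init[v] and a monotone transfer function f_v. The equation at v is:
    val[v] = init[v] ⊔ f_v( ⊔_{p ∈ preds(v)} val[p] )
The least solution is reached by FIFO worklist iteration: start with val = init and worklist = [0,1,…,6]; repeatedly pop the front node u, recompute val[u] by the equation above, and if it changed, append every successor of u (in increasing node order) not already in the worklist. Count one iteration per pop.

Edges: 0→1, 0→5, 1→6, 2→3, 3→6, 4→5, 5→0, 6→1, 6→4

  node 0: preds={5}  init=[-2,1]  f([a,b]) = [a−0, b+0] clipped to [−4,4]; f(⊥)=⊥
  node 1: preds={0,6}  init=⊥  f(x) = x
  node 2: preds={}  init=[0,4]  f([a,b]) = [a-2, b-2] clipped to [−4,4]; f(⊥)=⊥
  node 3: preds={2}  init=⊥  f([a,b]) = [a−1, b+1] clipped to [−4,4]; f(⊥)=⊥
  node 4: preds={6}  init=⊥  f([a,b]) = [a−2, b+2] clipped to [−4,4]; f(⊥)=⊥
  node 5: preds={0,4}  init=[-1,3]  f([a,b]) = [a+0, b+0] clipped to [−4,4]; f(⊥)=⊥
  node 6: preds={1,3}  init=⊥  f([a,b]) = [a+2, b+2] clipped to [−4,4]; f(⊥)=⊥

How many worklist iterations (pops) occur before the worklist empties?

Worklist (15 pops):
  #1 pop 0: in=[-1,3] → [-2,3] (was [-2,1]); enqueue []
  #2 pop 1: in=[-2,3] → [-2,3] (was ⊥); enqueue []
  #3 pop 2: in=⊥ → [0,4] (no change)
  #4 pop 3: in=[0,4] → [-1,4] (was ⊥); enqueue []
  #5 pop 4: in=⊥ → ⊥ (no change)
  #6 pop 5: in=[-2,3] → [-2,3] (was [-1,3]); enqueue [0]
  #7 pop 6: in=[-2,4] → [0,4] (was ⊥); enqueue [1,4]
  #8 pop 0: in=[-2,3] → [-2,3] (no change)
  #9 pop 1: in=[-2,4] → [-2,4] (was [-2,3]); enqueue [6]
  #10 pop 4: in=[0,4] → [-2,4] (was ⊥); enqueue [5]
  #11 pop 6: in=[-2,4] → [0,4] (no change)
  #12 pop 5: in=[-2,4] → [-2,4] (was [-2,3]); enqueue [0]
  #13 pop 0: in=[-2,4] → [-2,4] (was [-2,3]); enqueue [1,5]
  #14 pop 1: in=[-2,4] → [-2,4] (no change)
  #15 pop 5: in=[-2,4] → [-2,4] (no change)

Fixpoint:
  val[0] = [-2,4]
  val[1] = [-2,4]
  val[2] = [0,4]
  val[3] = [-1,4]
  val[4] = [-2,4]
  val[5] = [-2,4]
  val[6] = [0,4]

15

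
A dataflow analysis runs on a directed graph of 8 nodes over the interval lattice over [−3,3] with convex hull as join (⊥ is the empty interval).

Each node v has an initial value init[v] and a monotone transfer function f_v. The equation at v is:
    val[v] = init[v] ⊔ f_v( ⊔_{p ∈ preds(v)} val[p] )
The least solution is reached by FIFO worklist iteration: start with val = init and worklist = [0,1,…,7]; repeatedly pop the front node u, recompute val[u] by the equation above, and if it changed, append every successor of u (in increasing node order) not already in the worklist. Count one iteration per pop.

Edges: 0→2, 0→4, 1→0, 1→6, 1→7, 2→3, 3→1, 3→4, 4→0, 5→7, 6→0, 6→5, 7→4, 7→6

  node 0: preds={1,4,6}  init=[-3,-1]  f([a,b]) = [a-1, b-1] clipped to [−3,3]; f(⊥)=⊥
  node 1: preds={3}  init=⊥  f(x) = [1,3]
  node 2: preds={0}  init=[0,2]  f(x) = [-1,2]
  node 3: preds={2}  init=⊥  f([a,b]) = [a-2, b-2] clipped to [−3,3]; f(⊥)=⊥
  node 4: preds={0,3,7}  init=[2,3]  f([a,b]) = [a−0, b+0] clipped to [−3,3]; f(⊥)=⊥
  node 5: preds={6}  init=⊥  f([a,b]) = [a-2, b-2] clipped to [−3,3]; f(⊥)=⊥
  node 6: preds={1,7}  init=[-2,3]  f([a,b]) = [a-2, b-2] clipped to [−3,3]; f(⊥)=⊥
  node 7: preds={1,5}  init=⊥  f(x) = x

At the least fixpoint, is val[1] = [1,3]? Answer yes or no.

Trace (14 dequeues):
  [1] u=0 | in [-2,3] | out [-3,2] | prev [-3,-1] | push {}
  [2] u=1 | in ⊥ | out [1,3] | prev ⊥ | push {0}
  [3] u=2 | in [-3,2] | out [-1,2] | prev [0,2] | push {}
  [4] u=3 | in [-1,2] | out [-3,0] | prev ⊥ | push {1}
  [5] u=4 | in [-3,2] | out [-3,3] | prev [2,3] | push {}
  [6] u=5 | in [-2,3] | out [-3,1] | prev ⊥ | push {}
  [7] u=6 | in [1,3] | out [-2,3] | ==
  [8] u=7 | in [-3,3] | out [-3,3] | prev ⊥ | push {4,6}
  [9] u=0 | in [-3,3] | out [-3,2] | ==
  [10] u=1 | in [-3,0] | out [1,3] | ==
  [11] u=4 | in [-3,3] | out [-3,3] | ==
  [12] u=6 | in [-3,3] | out [-3,3] | prev [-2,3] | push {0,5}
  [13] u=0 | in [-3,3] | out [-3,2] | ==
  [14] u=5 | in [-3,3] | out [-3,1] | ==

Converged values:
  [0] [-3,2]
  [1] [1,3]
  [2] [-1,2]
  [3] [-3,0]
  [4] [-3,3]
  [5] [-3,1]
  [6] [-3,3]
  [7] [-3,3]

yes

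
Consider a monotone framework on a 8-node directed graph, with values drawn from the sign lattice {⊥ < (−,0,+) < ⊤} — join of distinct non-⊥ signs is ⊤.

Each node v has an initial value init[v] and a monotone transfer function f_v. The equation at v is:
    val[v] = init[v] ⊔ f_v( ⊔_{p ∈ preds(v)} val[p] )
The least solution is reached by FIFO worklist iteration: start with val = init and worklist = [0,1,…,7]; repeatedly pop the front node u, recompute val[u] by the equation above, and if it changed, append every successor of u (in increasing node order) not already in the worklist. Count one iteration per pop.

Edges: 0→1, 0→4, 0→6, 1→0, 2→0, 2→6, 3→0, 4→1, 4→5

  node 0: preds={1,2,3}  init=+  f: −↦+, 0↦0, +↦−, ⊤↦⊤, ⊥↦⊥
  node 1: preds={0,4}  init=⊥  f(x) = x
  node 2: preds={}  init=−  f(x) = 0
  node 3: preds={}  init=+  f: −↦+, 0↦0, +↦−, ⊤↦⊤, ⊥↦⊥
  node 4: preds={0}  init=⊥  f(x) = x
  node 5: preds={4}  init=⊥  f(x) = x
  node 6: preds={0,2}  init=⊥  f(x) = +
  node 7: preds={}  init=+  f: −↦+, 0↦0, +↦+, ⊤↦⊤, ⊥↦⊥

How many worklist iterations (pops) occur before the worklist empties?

Iteration log — 10 steps:
  step 1. node 0  ⊔preds=⊤  new=⊤  old=+  +wl: 
  step 2. node 1  ⊔preds=⊤  new=⊤  old=⊥  +wl: 0
  step 3. node 2  ⊔preds=⊥  new=⊤  old=−  +wl: 
  step 4. node 3  ⊔preds=⊥  new=+  stable
  step 5. node 4  ⊔preds=⊤  new=⊤  old=⊥  +wl: 1
  step 6. node 5  ⊔preds=⊤  new=⊤  old=⊥  +wl: 
  step 7. node 6  ⊔preds=⊤  new=+  old=⊥  +wl: 
  step 8. node 7  ⊔preds=⊥  new=+  stable
  step 9. node 0  ⊔preds=⊤  new=⊤  stable
  step 10. node 1  ⊔preds=⊤  new=⊤  stable

Least fixpoint reached:
  node 0: ⊤
  node 1: ⊤
  node 2: ⊤
  node 3: +
  node 4: ⊤
  node 5: ⊤
  node 6: +
  node 7: +

10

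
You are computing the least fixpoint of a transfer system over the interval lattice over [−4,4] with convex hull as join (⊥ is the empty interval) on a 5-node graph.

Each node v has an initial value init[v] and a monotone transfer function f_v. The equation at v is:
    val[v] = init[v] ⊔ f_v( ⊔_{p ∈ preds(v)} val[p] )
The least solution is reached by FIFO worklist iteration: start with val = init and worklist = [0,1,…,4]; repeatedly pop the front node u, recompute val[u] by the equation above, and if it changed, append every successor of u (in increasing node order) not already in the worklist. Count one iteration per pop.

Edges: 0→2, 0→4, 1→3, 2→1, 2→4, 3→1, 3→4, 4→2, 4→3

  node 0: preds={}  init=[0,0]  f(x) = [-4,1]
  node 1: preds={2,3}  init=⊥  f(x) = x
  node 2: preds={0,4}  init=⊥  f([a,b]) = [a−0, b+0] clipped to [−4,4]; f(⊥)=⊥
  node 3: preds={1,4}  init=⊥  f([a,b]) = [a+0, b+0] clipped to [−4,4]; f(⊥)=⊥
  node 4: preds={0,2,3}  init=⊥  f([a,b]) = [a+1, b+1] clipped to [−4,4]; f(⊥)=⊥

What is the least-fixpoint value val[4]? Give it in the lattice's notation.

Iteration log — 19 steps:
  step 1. node 0  ⊔preds=⊥  new=[-4,1]  old=[0,0]  +wl: 
  step 2. node 1  ⊔preds=⊥  new=⊥  stable
  step 3. node 2  ⊔preds=[-4,1]  new=[-4,1]  old=⊥  +wl: 1
  step 4. node 3  ⊔preds=⊥  new=⊥  stable
  step 5. node 4  ⊔preds=[-4,1]  new=[-3,2]  old=⊥  +wl: 2,3
  step 6. node 1  ⊔preds=[-4,1]  new=[-4,1]  old=⊥  +wl: 
  step 7. node 2  ⊔preds=[-4,2]  new=[-4,2]  old=[-4,1]  +wl: 1,4
  step 8. node 3  ⊔preds=[-4,2]  new=[-4,2]  old=⊥  +wl: 
  step 9. node 1  ⊔preds=[-4,2]  new=[-4,2]  old=[-4,1]  +wl: 3
  step 10. node 4  ⊔preds=[-4,2]  new=[-3,3]  old=[-3,2]  +wl: 2
  step 11. node 3  ⊔preds=[-4,3]  new=[-4,3]  old=[-4,2]  +wl: 1,4
  step 12. node 2  ⊔preds=[-4,3]  new=[-4,3]  old=[-4,2]  +wl: 
  step 13. node 1  ⊔preds=[-4,3]  new=[-4,3]  old=[-4,2]  +wl: 3
  step 14. node 4  ⊔preds=[-4,3]  new=[-3,4]  old=[-3,3]  +wl: 2
  step 15. node 3  ⊔preds=[-4,4]  new=[-4,4]  old=[-4,3]  +wl: 1,4
  step 16. node 2  ⊔preds=[-4,4]  new=[-4,4]  old=[-4,3]  +wl: 
  step 17. node 1  ⊔preds=[-4,4]  new=[-4,4]  old=[-4,3]  +wl: 3
  step 18. node 4  ⊔preds=[-4,4]  new=[-3,4]  stable
  step 19. node 3  ⊔preds=[-4,4]  new=[-4,4]  stable

Least fixpoint reached:
  node 0: [-4,1]
  node 1: [-4,4]
  node 2: [-4,4]
  node 3: [-4,4]
  node 4: [-3,4]

[-3,4]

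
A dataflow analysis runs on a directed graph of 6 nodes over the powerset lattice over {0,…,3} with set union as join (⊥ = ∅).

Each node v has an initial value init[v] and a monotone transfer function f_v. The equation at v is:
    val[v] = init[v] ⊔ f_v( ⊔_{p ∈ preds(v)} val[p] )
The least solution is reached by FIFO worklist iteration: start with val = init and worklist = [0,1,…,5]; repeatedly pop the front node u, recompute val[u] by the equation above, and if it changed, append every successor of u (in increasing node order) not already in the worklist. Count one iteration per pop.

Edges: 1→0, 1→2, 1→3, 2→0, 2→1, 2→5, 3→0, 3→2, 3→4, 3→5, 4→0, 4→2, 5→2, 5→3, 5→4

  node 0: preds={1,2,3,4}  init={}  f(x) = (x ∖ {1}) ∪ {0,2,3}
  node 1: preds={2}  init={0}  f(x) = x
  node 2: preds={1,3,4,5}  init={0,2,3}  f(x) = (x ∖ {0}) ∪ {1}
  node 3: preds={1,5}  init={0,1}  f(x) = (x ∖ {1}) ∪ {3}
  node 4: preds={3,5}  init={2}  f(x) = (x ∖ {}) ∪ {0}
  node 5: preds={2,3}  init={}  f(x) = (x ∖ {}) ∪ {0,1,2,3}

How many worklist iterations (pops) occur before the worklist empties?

Trace (12 dequeues):
  [1] u=0 | in {0,1,2,3} | out {0,2,3} | prev {} | push {}
  [2] u=1 | in {0,2,3} | out {0,2,3} | prev {0} | push {0}
  [3] u=2 | in {0,1,2,3} | out {0,1,2,3} | prev {0,2,3} | push {1}
  [4] u=3 | in {0,2,3} | out {0,1,2,3} | prev {0,1} | push {2}
  [5] u=4 | in {0,1,2,3} | out {0,1,2,3} | prev {2} | push {}
  [6] u=5 | in {0,1,2,3} | out {0,1,2,3} | prev {} | push {3,4}
  [7] u=0 | in {0,1,2,3} | out {0,2,3} | ==
  [8] u=1 | in {0,1,2,3} | out {0,1,2,3} | prev {0,2,3} | push {0}
  [9] u=2 | in {0,1,2,3} | out {0,1,2,3} | ==
  [10] u=3 | in {0,1,2,3} | out {0,1,2,3} | ==
  [11] u=4 | in {0,1,2,3} | out {0,1,2,3} | ==
  [12] u=0 | in {0,1,2,3} | out {0,2,3} | ==

Converged values:
  [0] {0,2,3}
  [1] {0,1,2,3}
  [2] {0,1,2,3}
  [3] {0,1,2,3}
  [4] {0,1,2,3}
  [5] {0,1,2,3}

12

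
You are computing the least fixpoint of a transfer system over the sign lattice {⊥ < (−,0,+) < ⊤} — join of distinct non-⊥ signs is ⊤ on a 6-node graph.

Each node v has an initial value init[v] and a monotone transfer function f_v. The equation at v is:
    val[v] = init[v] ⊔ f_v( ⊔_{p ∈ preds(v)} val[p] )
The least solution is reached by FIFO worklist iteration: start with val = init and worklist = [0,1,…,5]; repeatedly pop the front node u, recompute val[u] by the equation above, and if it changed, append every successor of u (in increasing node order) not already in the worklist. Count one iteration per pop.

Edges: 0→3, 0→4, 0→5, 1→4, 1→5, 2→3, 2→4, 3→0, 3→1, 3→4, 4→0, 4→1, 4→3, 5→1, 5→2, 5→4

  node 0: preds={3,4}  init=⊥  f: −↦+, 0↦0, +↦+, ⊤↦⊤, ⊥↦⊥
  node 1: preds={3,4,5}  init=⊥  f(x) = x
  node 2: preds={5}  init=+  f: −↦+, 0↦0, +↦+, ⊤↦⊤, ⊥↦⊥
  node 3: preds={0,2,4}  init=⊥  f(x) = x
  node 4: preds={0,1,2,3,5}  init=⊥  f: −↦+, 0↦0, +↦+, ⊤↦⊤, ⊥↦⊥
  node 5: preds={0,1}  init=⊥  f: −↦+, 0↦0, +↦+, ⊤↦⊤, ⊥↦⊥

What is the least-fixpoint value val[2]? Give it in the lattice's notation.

+

Trace (14 dequeues):
  [1] u=0 | in ⊥ | out ⊥ | ==
  [2] u=1 | in ⊥ | out ⊥ | ==
  [3] u=2 | in ⊥ | out + | ==
  [4] u=3 | in + | out + | prev ⊥ | push {0,1}
  [5] u=4 | in + | out + | prev ⊥ | push {3}
  [6] u=5 | in ⊥ | out ⊥ | ==
  [7] u=0 | in + | out + | prev ⊥ | push {4,5}
  [8] u=1 | in + | out + | prev ⊥ | push {}
  [9] u=3 | in + | out + | ==
  [10] u=4 | in + | out + | ==
  [11] u=5 | in + | out + | prev ⊥ | push {1,2,4}
  [12] u=1 | in + | out + | ==
  [13] u=2 | in + | out + | ==
  [14] u=4 | in + | out + | ==

Converged values:
  [0] +
  [1] +
  [2] +
  [3] +
  [4] +
  [5] +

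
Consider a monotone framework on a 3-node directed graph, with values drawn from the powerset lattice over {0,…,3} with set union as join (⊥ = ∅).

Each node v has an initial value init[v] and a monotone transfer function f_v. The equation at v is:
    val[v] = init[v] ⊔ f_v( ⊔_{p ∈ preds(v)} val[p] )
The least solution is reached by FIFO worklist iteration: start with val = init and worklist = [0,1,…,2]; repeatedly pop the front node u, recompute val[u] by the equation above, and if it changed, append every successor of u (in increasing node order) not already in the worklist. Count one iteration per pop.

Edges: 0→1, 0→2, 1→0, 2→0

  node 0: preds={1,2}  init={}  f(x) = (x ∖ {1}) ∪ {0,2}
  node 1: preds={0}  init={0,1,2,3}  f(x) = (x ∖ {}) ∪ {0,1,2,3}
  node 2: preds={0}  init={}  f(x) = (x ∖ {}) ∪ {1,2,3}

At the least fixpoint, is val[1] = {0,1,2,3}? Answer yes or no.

yes

Trace (4 dequeues):
  [1] u=0 | in {0,1,2,3} | out {0,2,3} | prev {} | push {}
  [2] u=1 | in {0,2,3} | out {0,1,2,3} | ==
  [3] u=2 | in {0,2,3} | out {0,1,2,3} | prev {} | push {0}
  [4] u=0 | in {0,1,2,3} | out {0,2,3} | ==

Converged values:
  [0] {0,2,3}
  [1] {0,1,2,3}
  [2] {0,1,2,3}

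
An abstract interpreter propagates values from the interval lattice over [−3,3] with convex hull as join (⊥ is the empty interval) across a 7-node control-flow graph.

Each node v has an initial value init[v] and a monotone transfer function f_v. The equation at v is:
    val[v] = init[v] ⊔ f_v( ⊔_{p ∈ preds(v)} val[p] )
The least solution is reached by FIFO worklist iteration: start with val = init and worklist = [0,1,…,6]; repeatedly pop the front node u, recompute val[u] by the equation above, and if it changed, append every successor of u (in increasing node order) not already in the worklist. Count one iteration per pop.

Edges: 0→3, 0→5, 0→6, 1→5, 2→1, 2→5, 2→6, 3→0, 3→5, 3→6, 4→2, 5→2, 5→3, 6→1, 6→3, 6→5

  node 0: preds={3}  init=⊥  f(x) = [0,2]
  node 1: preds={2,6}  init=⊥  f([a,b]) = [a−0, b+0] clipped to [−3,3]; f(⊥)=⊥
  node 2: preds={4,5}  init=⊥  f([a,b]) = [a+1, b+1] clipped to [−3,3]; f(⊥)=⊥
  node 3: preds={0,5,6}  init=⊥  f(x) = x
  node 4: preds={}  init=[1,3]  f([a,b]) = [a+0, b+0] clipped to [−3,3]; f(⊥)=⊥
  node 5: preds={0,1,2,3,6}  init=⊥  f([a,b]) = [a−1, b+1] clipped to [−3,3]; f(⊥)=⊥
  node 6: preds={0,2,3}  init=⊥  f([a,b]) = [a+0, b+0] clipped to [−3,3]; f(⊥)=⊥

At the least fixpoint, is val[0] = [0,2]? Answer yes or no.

yes

Worklist (30 pops):
  #1 pop 0: in=⊥ → [0,2] (was ⊥); enqueue []
  #2 pop 1: in=⊥ → ⊥ (no change)
  #3 pop 2: in=[1,3] → [2,3] (was ⊥); enqueue [1]
  #4 pop 3: in=[0,2] → [0,2] (was ⊥); enqueue [0]
  #5 pop 4: in=⊥ → [1,3] (no change)
  #6 pop 5: in=[0,3] → [-1,3] (was ⊥); enqueue [2,3]
  #7 pop 6: in=[0,3] → [0,3] (was ⊥); enqueue [5]
  #8 pop 1: in=[0,3] → [0,3] (was ⊥); enqueue []
  #9 pop 0: in=[0,2] → [0,2] (no change)
  #10 pop 2: in=[-1,3] → [0,3] (was [2,3]); enqueue [1,6]
  #11 pop 3: in=[-1,3] → [-1,3] (was [0,2]); enqueue [0]
  #12 pop 5: in=[-1,3] → [-2,3] (was [-1,3]); enqueue [2,3]
  #13 pop 1: in=[0,3] → [0,3] (no change)
  #14 pop 6: in=[-1,3] → [-1,3] (was [0,3]); enqueue [1,5]
  #15 pop 0: in=[-1,3] → [0,2] (no change)
  #16 pop 2: in=[-2,3] → [-1,3] (was [0,3]); enqueue [6]
  #17 pop 3: in=[-2,3] → [-2,3] (was [-1,3]); enqueue [0]
  #18 pop 1: in=[-1,3] → [-1,3] (was [0,3]); enqueue []
  #19 pop 5: in=[-2,3] → [-3,3] (was [-2,3]); enqueue [2,3]
  #20 pop 6: in=[-2,3] → [-2,3] (was [-1,3]); enqueue [1,5]
  #21 pop 0: in=[-2,3] → [0,2] (no change)
  #22 pop 2: in=[-3,3] → [-2,3] (was [-1,3]); enqueue [6]
  #23 pop 3: in=[-3,3] → [-3,3] (was [-2,3]); enqueue [0]
  #24 pop 1: in=[-2,3] → [-2,3] (was [-1,3]); enqueue []
  #25 pop 5: in=[-3,3] → [-3,3] (no change)
  #26 pop 6: in=[-3,3] → [-3,3] (was [-2,3]); enqueue [1,3,5]
  #27 pop 0: in=[-3,3] → [0,2] (no change)
  #28 pop 1: in=[-3,3] → [-3,3] (was [-2,3]); enqueue []
  #29 pop 3: in=[-3,3] → [-3,3] (no change)
  #30 pop 5: in=[-3,3] → [-3,3] (no change)

Fixpoint:
  val[0] = [0,2]
  val[1] = [-3,3]
  val[2] = [-2,3]
  val[3] = [-3,3]
  val[4] = [1,3]
  val[5] = [-3,3]
  val[6] = [-3,3]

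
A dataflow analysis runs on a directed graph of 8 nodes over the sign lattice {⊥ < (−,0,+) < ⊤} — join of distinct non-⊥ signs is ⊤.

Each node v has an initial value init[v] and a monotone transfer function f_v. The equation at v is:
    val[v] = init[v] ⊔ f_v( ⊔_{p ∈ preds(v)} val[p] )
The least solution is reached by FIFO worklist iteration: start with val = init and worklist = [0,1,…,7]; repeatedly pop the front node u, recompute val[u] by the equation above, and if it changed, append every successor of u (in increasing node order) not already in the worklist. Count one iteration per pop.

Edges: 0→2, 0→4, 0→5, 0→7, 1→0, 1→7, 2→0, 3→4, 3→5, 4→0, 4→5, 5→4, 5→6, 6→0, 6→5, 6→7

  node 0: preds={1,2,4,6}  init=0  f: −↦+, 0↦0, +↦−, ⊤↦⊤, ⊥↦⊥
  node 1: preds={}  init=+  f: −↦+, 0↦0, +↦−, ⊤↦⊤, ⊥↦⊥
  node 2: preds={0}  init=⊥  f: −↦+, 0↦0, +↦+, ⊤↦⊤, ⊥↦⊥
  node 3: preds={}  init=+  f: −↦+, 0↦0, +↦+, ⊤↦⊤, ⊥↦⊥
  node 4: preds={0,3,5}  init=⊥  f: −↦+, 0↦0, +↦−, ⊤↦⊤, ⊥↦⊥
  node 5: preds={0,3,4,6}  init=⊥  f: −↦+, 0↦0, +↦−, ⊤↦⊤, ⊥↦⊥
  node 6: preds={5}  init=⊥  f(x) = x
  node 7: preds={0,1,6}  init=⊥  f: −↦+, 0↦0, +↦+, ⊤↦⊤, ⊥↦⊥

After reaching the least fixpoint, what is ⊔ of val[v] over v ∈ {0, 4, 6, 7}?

Iteration log — 11 steps:
  step 1. node 0  ⊔preds=+  new=⊤  old=0  +wl: 
  step 2. node 1  ⊔preds=⊥  new=+  stable
  step 3. node 2  ⊔preds=⊤  new=⊤  old=⊥  +wl: 0
  step 4. node 3  ⊔preds=⊥  new=+  stable
  step 5. node 4  ⊔preds=⊤  new=⊤  old=⊥  +wl: 
  step 6. node 5  ⊔preds=⊤  new=⊤  old=⊥  +wl: 4
  step 7. node 6  ⊔preds=⊤  new=⊤  old=⊥  +wl: 5
  step 8. node 7  ⊔preds=⊤  new=⊤  old=⊥  +wl: 
  step 9. node 0  ⊔preds=⊤  new=⊤  stable
  step 10. node 4  ⊔preds=⊤  new=⊤  stable
  step 11. node 5  ⊔preds=⊤  new=⊤  stable

Least fixpoint reached:
  node 0: ⊤
  node 1: +
  node 2: ⊤
  node 3: +
  node 4: ⊤
  node 5: ⊤
  node 6: ⊤
  node 7: ⊤

⊤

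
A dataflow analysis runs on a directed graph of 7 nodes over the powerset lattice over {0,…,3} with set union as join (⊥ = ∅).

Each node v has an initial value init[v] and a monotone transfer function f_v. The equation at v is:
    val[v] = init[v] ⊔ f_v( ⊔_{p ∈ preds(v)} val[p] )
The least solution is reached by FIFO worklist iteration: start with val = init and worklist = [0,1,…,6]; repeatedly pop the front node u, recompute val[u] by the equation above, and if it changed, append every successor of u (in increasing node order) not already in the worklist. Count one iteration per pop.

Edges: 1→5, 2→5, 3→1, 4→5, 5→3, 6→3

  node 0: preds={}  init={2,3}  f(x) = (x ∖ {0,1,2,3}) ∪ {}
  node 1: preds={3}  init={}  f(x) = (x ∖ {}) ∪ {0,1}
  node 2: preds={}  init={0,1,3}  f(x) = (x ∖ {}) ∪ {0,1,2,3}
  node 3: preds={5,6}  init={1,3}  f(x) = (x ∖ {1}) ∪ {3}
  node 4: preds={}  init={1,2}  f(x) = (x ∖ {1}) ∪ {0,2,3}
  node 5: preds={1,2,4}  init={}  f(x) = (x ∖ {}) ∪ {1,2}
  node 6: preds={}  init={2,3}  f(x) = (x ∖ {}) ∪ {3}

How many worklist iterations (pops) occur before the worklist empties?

Iteration log — 11 steps:
  step 1. node 0  ⊔preds={}  new={2,3}  stable
  step 2. node 1  ⊔preds={1,3}  new={0,1,3}  old={}  +wl: 
  step 3. node 2  ⊔preds={}  new={0,1,2,3}  old={0,1,3}  +wl: 
  step 4. node 3  ⊔preds={2,3}  new={1,2,3}  old={1,3}  +wl: 1
  step 5. node 4  ⊔preds={}  new={0,1,2,3}  old={1,2}  +wl: 
  step 6. node 5  ⊔preds={0,1,2,3}  new={0,1,2,3}  old={}  +wl: 3
  step 7. node 6  ⊔preds={}  new={2,3}  stable
  step 8. node 1  ⊔preds={1,2,3}  new={0,1,2,3}  old={0,1,3}  +wl: 5
  step 9. node 3  ⊔preds={0,1,2,3}  new={0,1,2,3}  old={1,2,3}  +wl: 1
  step 10. node 5  ⊔preds={0,1,2,3}  new={0,1,2,3}  stable
  step 11. node 1  ⊔preds={0,1,2,3}  new={0,1,2,3}  stable

Least fixpoint reached:
  node 0: {2,3}
  node 1: {0,1,2,3}
  node 2: {0,1,2,3}
  node 3: {0,1,2,3}
  node 4: {0,1,2,3}
  node 5: {0,1,2,3}
  node 6: {2,3}

11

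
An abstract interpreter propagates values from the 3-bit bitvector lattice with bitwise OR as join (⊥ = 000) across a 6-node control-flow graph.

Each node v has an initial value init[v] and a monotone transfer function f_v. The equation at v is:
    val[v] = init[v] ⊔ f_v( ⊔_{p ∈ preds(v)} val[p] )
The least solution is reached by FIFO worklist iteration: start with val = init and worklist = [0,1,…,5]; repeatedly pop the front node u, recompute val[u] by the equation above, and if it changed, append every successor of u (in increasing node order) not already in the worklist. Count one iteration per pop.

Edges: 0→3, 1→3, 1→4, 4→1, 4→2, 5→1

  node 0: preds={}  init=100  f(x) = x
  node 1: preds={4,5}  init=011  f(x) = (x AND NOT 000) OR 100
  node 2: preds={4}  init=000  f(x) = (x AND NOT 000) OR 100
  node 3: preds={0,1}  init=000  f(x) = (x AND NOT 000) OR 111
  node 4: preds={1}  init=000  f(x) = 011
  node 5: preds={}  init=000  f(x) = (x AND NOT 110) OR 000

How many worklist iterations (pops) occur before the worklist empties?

Iteration log — 8 steps:
  step 1. node 0  ⊔preds=000  new=100  stable
  step 2. node 1  ⊔preds=000  new=111  old=011  +wl: 
  step 3. node 2  ⊔preds=000  new=100  old=000  +wl: 
  step 4. node 3  ⊔preds=111  new=111  old=000  +wl: 
  step 5. node 4  ⊔preds=111  new=011  old=000  +wl: 1,2
  step 6. node 5  ⊔preds=000  new=000  stable
  step 7. node 1  ⊔preds=011  new=111  stable
  step 8. node 2  ⊔preds=011  new=111  old=100  +wl: 

Least fixpoint reached:
  node 0: 100
  node 1: 111
  node 2: 111
  node 3: 111
  node 4: 011
  node 5: 000

8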